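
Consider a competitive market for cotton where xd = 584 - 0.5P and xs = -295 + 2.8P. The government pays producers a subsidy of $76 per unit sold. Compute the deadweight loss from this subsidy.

Pre-subsidy: 584 - 0.5P = -295 + 2.8P gives P* = 2930/11, x* = 4959/11.
With the subsidy, sellers receive Ps = Pb + 76 for each unit, where Pb is the price buyers pay.
Supply in terms of Pb becomes xs = -295 + 2.8(Pb + 76) = -82.2 + 2.8Pb. Setting this equal to demand: 584 - 0.5Pb = -82.2 + 2.8Pb, so Pb = 6662/33.
Sellers receive Ps = 6662/33 + 76 = 9170/33; x' = 584 − 0.5·(6662/33) = 15941/33.
The subsidy expands output by 15941/33 − 4959/11 = 1064/33 past the efficient level; on those units the gap between marginal cost and willingness to pay runs from 0 up to 76.
DWL = ½ × 76 × 1064/33 = 40432/33.

Deadweight loss = 40432/33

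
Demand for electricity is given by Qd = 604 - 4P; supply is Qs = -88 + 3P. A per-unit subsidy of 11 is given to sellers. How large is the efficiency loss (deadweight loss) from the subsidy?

Deadweight loss = 726/7

Pre-subsidy: 604 - 4P = -88 + 3P gives P* = 692/7, Q* = 1460/7.
With the subsidy, sellers receive Ps = Pb + 11 for each unit, where Pb is the price buyers pay.
Supply in terms of Pb becomes Qs = -88 + 3(Pb + 11) = -55 + 3Pb. Setting this equal to demand: 604 - 4Pb = -55 + 3Pb, so Pb = 659/7.
Sellers receive Ps = 659/7 + 11 = 736/7; Q' = 604 − 4·(659/7) = 1592/7.
The subsidy expands output by 1592/7 − 1460/7 = 132/7 past the efficient level; on those units the gap between marginal cost and willingness to pay runs from 0 up to 11.
DWL = ½ × 11 × 132/7 = 726/7.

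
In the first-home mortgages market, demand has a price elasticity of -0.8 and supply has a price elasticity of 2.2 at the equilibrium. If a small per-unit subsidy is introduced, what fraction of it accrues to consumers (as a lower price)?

For a small subsidy around the equilibrium, the benefit split depends on the relative slopes, which at a point are proportional to the elasticities.
Buyer share = εs/(εs + |εd|) = 2.2/(2.2 + 0.8) = 11/15; seller share = |εd|/(εs + |εd|) = 4/15.

Consumer share = 11/15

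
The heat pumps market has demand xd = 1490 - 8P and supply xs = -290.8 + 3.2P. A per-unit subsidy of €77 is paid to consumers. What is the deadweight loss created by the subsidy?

Pre-subsidy: 1490 - 8P = -290.8 + 3.2P gives P* = 159, x* = 218.
With the rebate, buyers effectively pay Pb = Ps − 77, where Ps is the price sellers receive.
Demand in terms of Ps becomes xd = 1490 − 8(Ps − 77) = 2106 - 8Ps. Setting this equal to supply: 2106 - 8Ps = -290.8 + 3.2Ps, so Ps = 214.
Buyers pay Pb = 214 − 77 = 137; x' = -290.8 + 3.2·214 = 394.
The subsidy expands output by 394 − 218 = 176 past the efficient level; on those units the gap between marginal cost and willingness to pay runs from 0 up to 77.
DWL = ½ × 77 × 176 = 6776.

Deadweight loss = €6776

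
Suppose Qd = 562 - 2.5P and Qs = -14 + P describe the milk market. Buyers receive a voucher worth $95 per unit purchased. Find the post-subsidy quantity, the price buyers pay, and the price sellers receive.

Pre-subsidy: 562 - 2.5P = -14 + P gives P* = 1152/7, Q* = 1054/7.
With the rebate, buyers effectively pay Pb = Ps − 95, where Ps is the price sellers receive.
Demand in terms of Ps becomes Qd = 562 − 2.5(Ps − 95) = 799.5 - 2.5Ps. Setting this equal to supply: 799.5 - 2.5Ps = -14 + Ps, so Ps = 1627/7.
Buyers pay Pb = 1627/7 − 95 = 962/7; Q' = -14 + 1·(1627/7) = 1529/7.

Q' = 1529/7; buyers pay 962/7; sellers receive 1627/7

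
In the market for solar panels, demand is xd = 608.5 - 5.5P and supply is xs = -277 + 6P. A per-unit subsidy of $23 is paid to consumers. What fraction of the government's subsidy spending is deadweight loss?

DWL / government spending = 33/251

Pre-subsidy: 608.5 - 5.5P = -277 + 6P gives P* = 77, x* = 185.
With the rebate, buyers effectively pay Pb = Ps − 23, where Ps is the price sellers receive.
Demand in terms of Ps becomes xd = 608.5 − 5.5(Ps − 23) = 735 - 5.5Ps. Setting this equal to supply: 735 - 5.5Ps = -277 + 6Ps, so Ps = 88.
Buyers pay Pb = 88 − 23 = 65; x' = -277 + 6·88 = 251.
ΔCS = ½(185 + 251)(77 − 65) = 2616; ΔPS = ½(185 + 251)(88 − 77) = 2398.
Government spending = 23 × 251 = 5773.
DWL = ½ × 23 × (251 − 185) = 759; fraction = 759 / 5773 = 33/251.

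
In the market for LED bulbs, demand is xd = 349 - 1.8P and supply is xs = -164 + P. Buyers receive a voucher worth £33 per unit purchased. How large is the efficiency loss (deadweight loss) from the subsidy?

Pre-subsidy: 349 - 1.8P = -164 + P gives P* = 2565/14, x* = 269/14.
With the rebate, buyers effectively pay Pb = Ps − 33, where Ps is the price sellers receive.
Demand in terms of Ps becomes xd = 349 − 1.8(Ps − 33) = 408.4 - 1.8Ps. Setting this equal to supply: 408.4 - 1.8Ps = -164 + Ps, so Ps = 1431/7.
Buyers pay Pb = 1431/7 − 33 = 1200/7; x' = -164 + 1·(1431/7) = 283/7.
The subsidy expands output by 283/7 − 269/14 = 297/14 past the efficient level; on those units the gap between marginal cost and willingness to pay runs from 0 up to 33.
DWL = ½ × 33 × 297/14 = 9801/28.

Deadweight loss = 9801/28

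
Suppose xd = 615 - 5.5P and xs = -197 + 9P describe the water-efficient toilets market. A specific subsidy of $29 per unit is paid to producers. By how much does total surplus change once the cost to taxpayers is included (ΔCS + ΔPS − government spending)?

Pre-subsidy: 615 - 5.5P = -197 + 9P gives P* = 56, x* = 307.
With the subsidy, sellers receive Ps = Pb + 29 for each unit, where Pb is the price buyers pay.
Supply in terms of Pb becomes xs = -197 + 9(Pb + 29) = 64 + 9Pb. Setting this equal to demand: 615 - 5.5Pb = 64 + 9Pb, so Pb = 38.
Sellers receive Ps = 38 + 29 = 67; x' = 615 − 5.5·38 = 406.
ΔCS = ½(307 + 406)(56 − 38) = 6417; ΔPS = ½(307 + 406)(67 − 56) = 3921.5.
Government spending = 29 × 406 = 11774.
Net change = 6417 + 3921.5 − 11774 = -1435.5. The loss equals the DWL triangle ½·29·99.

Net change in total surplus = -$1435.5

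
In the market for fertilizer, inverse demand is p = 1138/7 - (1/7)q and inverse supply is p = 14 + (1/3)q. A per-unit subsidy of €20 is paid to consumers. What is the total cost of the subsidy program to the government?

Government cost = €7080

Pre-subsidy: 1138/7 - (1/7)q = 14 + (1/3)q gives q* = 312 and p* = 118.
With the rebate, buyers effectively pay pb = ps − 20, where ps is the price sellers receive.
On the curves, pb = 1138/7 - (1/7)q and ps = 14 + (1/3)q; the wedge ps − pb = 20 gives 14 + (1/3)q − (1138/7 - (1/7)q) = 20, so q' = 354.
Then pb = 1138/7 − (1/7)·354 = 112 and ps = 14 + (1/3)·354 = 132.
Government outlay = subsidy × quantity = 20 × 354 = 7080.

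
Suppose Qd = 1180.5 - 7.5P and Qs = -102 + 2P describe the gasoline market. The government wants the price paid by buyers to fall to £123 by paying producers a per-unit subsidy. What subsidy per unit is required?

Required subsidy s = £57 per unit

At a buyer price of 123, quantity demanded is 1180.5 − 7.5·123 = 258.
Sellers supply 258 only when they receive Ps with -102 + 2·Ps = 258, i.e. Ps = 180.
s = Ps − Pb = 180 − 123 = 57.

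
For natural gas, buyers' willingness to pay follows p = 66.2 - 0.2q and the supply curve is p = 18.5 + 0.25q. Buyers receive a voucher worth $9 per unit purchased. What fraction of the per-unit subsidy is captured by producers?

Producer share = 5/9

Pre-subsidy: 66.2 - 0.2q = 18.5 + 0.25q gives q* = 106 and p* = 45.
With the rebate, buyers effectively pay pb = ps − 9, where ps is the price sellers receive.
On the curves, pb = 66.2 - 0.2q and ps = 18.5 + 0.25q; the wedge ps − pb = 9 gives 18.5 + 0.25q − (66.2 - 0.2q) = 9, so q' = 126.
Then pb = 66.2 − 0.2·126 = 41 and ps = 18.5 + 0.25·126 = 50.
Buyers' price falls by p* − pb = 45 − 41 = 4; sellers' price rises by ps − p* = 50 − 45 = 5.
So producers capture 5/9 = 5/9 of each unit of subsidy.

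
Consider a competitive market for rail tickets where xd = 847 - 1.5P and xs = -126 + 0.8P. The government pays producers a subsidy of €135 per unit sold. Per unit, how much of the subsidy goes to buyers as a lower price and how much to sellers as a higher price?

Pre-subsidy: 847 - 1.5P = -126 + 0.8P gives P* = 9730/23, x* = 4886/23.
With the subsidy, sellers receive Ps = Pb + 135 for each unit, where Pb is the price buyers pay.
Supply in terms of Pb becomes xs = -126 + 0.8(Pb + 135) = -18 + 0.8Pb. Setting this equal to demand: 847 - 1.5Pb = -18 + 0.8Pb, so Pb = 8650/23.
Sellers receive Ps = 8650/23 + 135 = 11755/23; x' = 847 − 1.5·(8650/23) = 6506/23.
Buyers' price falls by P* − Pb = 9730/23 − 8650/23 = 1080/23; sellers' price rises by Ps − P* = 11755/23 − 9730/23 = 2025/23.

Buyers gain 1080/23 per unit; sellers gain 2025/23 per unit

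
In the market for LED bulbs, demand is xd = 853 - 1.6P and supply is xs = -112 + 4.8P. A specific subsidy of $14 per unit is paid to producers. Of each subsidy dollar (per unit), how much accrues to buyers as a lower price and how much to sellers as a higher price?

Buyers gain $10.5 per unit; sellers gain $3.5 per unit

Pre-subsidy: 853 - 1.6P = -112 + 4.8P gives P* = 150.78125, x* = 611.75.
With the subsidy, sellers receive Ps = Pb + 14 for each unit, where Pb is the price buyers pay.
Supply in terms of Pb becomes xs = -112 + 4.8(Pb + 14) = -44.8 + 4.8Pb. Setting this equal to demand: 853 - 1.6Pb = -44.8 + 4.8Pb, so Pb = 140.28125.
Sellers receive Ps = 140.28125 + 14 = 154.28125; x' = 853 − 1.6·140.28125 = 628.55.
Buyers' price falls by P* − Pb = 150.78125 − 140.28125 = 10.5; sellers' price rises by Ps − P* = 154.28125 − 150.78125 = 3.5.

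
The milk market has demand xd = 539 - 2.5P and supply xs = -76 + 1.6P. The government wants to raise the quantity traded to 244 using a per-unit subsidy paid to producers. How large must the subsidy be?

Required subsidy s = 82 per unit

At x = 244, invert demand for the buyer price: Pb = (539 − 244)/2.5 = 118; invert supply for the seller price: Ps = (244 − (-76))/1.6 = 200.
The subsidy must fill the gap: s = Ps − Pb = 200 − 118 = 82.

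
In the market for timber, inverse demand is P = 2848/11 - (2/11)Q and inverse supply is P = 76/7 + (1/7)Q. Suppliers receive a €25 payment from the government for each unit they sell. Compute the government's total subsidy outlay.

Pre-subsidy: 2848/11 - (2/11)Q = 76/7 + (1/7)Q gives Q* = 764 and P* = 120.
With the subsidy, sellers receive Ps = Pb + 25 for each unit, where Pb is the price buyers pay.
On the curves, Pb = 2848/11 - (2/11)Q and Ps = 76/7 + (1/7)Q; the wedge Ps − Pb = 25 gives 76/7 + (1/7)Q − (2848/11 - (2/11)Q) = 25, so Q' = 841.
Then Pb = 2848/11 − (2/11)·841 = 106 and Ps = 76/7 + (1/7)·841 = 131.
Government outlay = subsidy × quantity = 25 × 841 = 21025.

Government cost = €21025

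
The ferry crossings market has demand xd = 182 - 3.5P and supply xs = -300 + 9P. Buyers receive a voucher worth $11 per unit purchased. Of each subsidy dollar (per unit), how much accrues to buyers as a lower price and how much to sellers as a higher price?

Buyers gain $7.92 per unit; sellers gain $3.08 per unit

Pre-subsidy: 182 - 3.5P = -300 + 9P gives P* = 38.56, x* = 47.04.
With the rebate, buyers effectively pay Pb = Ps − 11, where Ps is the price sellers receive.
Demand in terms of Ps becomes xd = 182 − 3.5(Ps − 11) = 220.5 - 3.5Ps. Setting this equal to supply: 220.5 - 3.5Ps = -300 + 9Ps, so Ps = 41.64.
Buyers pay Pb = 41.64 − 11 = 30.64; x' = -300 + 9·41.64 = 74.76.
Buyers' price falls by P* − Pb = 38.56 − 30.64 = 7.92; sellers' price rises by Ps − P* = 41.64 − 38.56 = 3.08.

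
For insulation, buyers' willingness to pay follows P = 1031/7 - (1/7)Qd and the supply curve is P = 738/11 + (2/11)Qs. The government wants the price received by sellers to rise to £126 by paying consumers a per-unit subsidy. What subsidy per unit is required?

Required subsidy s = £25 per unit

At a seller price of 126, quantity supplied is -369 + 5.5·126 = 324.
Buyers absorb 324 only when they pay Pb = 1031/7 − (1/7)·324 = 101.
s = Ps − Pb = 126 − 101 = 25.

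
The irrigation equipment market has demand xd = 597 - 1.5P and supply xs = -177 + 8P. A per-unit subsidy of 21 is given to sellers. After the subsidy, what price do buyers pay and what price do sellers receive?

Buyers pay 1212/19; sellers receive 1611/19

Pre-subsidy: 597 - 1.5P = -177 + 8P gives P* = 1548/19, x* = 9021/19.
With the subsidy, sellers receive Ps = Pb + 21 for each unit, where Pb is the price buyers pay.
Supply in terms of Pb becomes xs = -177 + 8(Pb + 21) = -9 + 8Pb. Setting this equal to demand: 597 - 1.5Pb = -9 + 8Pb, so Pb = 1212/19.
Sellers receive Ps = 1212/19 + 21 = 1611/19; x' = 597 − 1.5·(1212/19) = 9525/19.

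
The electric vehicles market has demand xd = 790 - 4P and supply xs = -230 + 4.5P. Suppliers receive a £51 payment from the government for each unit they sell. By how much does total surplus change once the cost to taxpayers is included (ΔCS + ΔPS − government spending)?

Pre-subsidy: 790 - 4P = -230 + 4.5P gives P* = 120, x* = 310.
With the subsidy, sellers receive Ps = Pb + 51 for each unit, where Pb is the price buyers pay.
Supply in terms of Pb becomes xs = -230 + 4.5(Pb + 51) = -0.5 + 4.5Pb. Setting this equal to demand: 790 - 4Pb = -0.5 + 4.5Pb, so Pb = 93.
Sellers receive Ps = 93 + 51 = 144; x' = 790 − 4·93 = 418.
ΔCS = ½(310 + 418)(120 − 93) = 9828; ΔPS = ½(310 + 418)(144 − 120) = 8736.
Government spending = 51 × 418 = 21318.
Net change = 9828 + 8736 − 21318 = -2754. The loss equals the DWL triangle ½·51·108.

Net change in total surplus = -£2754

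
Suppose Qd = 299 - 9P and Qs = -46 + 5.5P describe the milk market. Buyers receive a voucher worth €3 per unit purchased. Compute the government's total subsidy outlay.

Pre-subsidy: 299 - 9P = -46 + 5.5P gives P* = 690/29, Q* = 2461/29.
With the rebate, buyers effectively pay Pb = Ps − 3, where Ps is the price sellers receive.
Demand in terms of Ps becomes Qd = 299 − 9(Ps − 3) = 326 - 9Ps. Setting this equal to supply: 326 - 9Ps = -46 + 5.5Ps, so Ps = 744/29.
Buyers pay Pb = 744/29 − 3 = 657/29; Q' = -46 + 5.5·(744/29) = 2758/29.
Government outlay = subsidy × quantity = 3 × 2758/29 = 8274/29.

Government cost = 8274/29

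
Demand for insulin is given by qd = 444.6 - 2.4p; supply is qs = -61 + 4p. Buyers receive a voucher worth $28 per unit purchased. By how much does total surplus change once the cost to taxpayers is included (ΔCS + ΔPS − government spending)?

Pre-subsidy: 444.6 - 2.4p = -61 + 4p gives p* = 79, q* = 255.
With the rebate, buyers effectively pay pb = ps − 28, where ps is the price sellers receive.
Demand in terms of ps becomes qd = 444.6 − 2.4(ps − 28) = 511.8 - 2.4ps. Setting this equal to supply: 511.8 - 2.4ps = -61 + 4ps, so ps = 89.5.
Buyers pay pb = 89.5 − 28 = 61.5; q' = -61 + 4·89.5 = 297.
ΔCS = ½(255 + 297)(79 − 61.5) = 4830; ΔPS = ½(255 + 297)(89.5 − 79) = 2898.
Government spending = 28 × 297 = 8316.
Net change = 4830 + 2898 − 8316 = -588. The loss equals the DWL triangle ½·28·42.

Net change in total surplus = -$588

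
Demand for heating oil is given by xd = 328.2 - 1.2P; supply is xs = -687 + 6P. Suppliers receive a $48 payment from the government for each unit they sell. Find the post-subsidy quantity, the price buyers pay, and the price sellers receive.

Pre-subsidy: 328.2 - 1.2P = -687 + 6P gives P* = 141, x* = 159.
With the subsidy, sellers receive Ps = Pb + 48 for each unit, where Pb is the price buyers pay.
Supply in terms of Pb becomes xs = -687 + 6(Pb + 48) = -399 + 6Pb. Setting this equal to demand: 328.2 - 1.2Pb = -399 + 6Pb, so Pb = 101.
Sellers receive Ps = 101 + 48 = 149; x' = 328.2 − 1.2·101 = 207.

x' = 207; buyers pay $101; sellers receive $149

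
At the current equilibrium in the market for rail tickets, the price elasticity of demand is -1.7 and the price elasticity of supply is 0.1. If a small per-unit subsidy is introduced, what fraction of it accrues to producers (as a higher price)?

Producer share = 17/18

For a small subsidy around the equilibrium, the benefit split depends on the relative slopes, which at a point are proportional to the elasticities.
Buyer share = εs/(εs + |εd|) = 0.1/(0.1 + 1.7) = 1/18; seller share = |εd|/(εs + |εd|) = 17/18.
So producers capture 17/18 of the subsidy.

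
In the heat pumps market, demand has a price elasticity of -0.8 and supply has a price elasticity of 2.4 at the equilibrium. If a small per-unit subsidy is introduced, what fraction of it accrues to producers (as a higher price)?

Producer share = 0.25

For a small subsidy around the equilibrium, the benefit split depends on the relative slopes, which at a point are proportional to the elasticities.
Buyer share = εs/(εs + |εd|) = 2.4/(2.4 + 0.8) = 0.75; seller share = |εd|/(εs + |εd|) = 0.25.
So producers capture 0.25 of the subsidy.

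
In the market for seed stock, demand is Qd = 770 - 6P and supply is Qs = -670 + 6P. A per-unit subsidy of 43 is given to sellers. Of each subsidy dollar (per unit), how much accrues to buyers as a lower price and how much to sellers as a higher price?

Buyers gain 21.5 per unit; sellers gain 21.5 per unit

Pre-subsidy: 770 - 6P = -670 + 6P gives P* = 120, Q* = 50.
With the subsidy, sellers receive Ps = Pb + 43 for each unit, where Pb is the price buyers pay.
Supply in terms of Pb becomes Qs = -670 + 6(Pb + 43) = -412 + 6Pb. Setting this equal to demand: 770 - 6Pb = -412 + 6Pb, so Pb = 98.5.
Sellers receive Ps = 98.5 + 43 = 141.5; Q' = 770 − 6·98.5 = 179.
Buyers' price falls by P* − Pb = 120 − 98.5 = 21.5; sellers' price rises by Ps − P* = 141.5 − 120 = 21.5.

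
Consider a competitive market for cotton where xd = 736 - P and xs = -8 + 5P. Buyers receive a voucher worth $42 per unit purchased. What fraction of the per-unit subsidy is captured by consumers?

Consumer share = 5/6

Pre-subsidy: 736 - P = -8 + 5P gives P* = 124, x* = 612.
With the rebate, buyers effectively pay Pb = Ps − 42, where Ps is the price sellers receive.
Demand in terms of Ps becomes xd = 736 − 1(Ps − 42) = 778 - Ps. Setting this equal to supply: 778 - Ps = -8 + 5Ps, so Ps = 131.
Buyers pay Pb = 131 − 42 = 89; x' = -8 + 5·131 = 647.
Buyers' price falls by P* − Pb = 124 − 89 = 35; sellers' price rises by Ps − P* = 131 − 124 = 7.
So consumers capture 35/42 = 5/6 of each unit of subsidy.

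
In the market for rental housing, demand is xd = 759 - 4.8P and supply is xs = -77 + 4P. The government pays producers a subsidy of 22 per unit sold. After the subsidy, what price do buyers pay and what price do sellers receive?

Pre-subsidy: 759 - 4.8P = -77 + 4P gives P* = 95, x* = 303.
With the subsidy, sellers receive Ps = Pb + 22 for each unit, where Pb is the price buyers pay.
Supply in terms of Pb becomes xs = -77 + 4(Pb + 22) = 11 + 4Pb. Setting this equal to demand: 759 - 4.8Pb = 11 + 4Pb, so Pb = 85.
Sellers receive Ps = 85 + 22 = 107; x' = 759 − 4.8·85 = 351.

Buyers pay 85; sellers receive 107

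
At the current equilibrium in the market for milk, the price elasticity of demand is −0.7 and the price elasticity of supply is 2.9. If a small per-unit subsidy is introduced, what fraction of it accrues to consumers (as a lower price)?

Consumer share = 29/36

For a small subsidy around the equilibrium, the benefit split depends on the relative slopes, which at a point are proportional to the elasticities.
Buyer share = εs/(εs + |εd|) = 2.9/(2.9 + 0.7) = 29/36; seller share = |εd|/(εs + |εd|) = 7/36.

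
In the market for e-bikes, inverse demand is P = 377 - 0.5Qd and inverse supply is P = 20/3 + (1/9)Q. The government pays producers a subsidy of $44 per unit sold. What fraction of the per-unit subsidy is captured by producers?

Producer share = 2/11

Pre-subsidy: 377 - 0.5Q = 20/3 + (1/9)Q gives Q* = 606 and P* = 74.
With the subsidy, sellers receive Ps = Pb + 44 for each unit, where Pb is the price buyers pay.
On the curves, Pb = 377 - 0.5Q and Ps = 20/3 + (1/9)Q; the wedge Ps − Pb = 44 gives 20/3 + (1/9)Q − (377 - 0.5Q) = 44, so Q' = 678.
Then Pb = 377 − 0.5·678 = 38 and Ps = 20/3 + (1/9)·678 = 82.
Buyers' price falls by P* − Pb = 74 − 38 = 36; sellers' price rises by Ps − P* = 82 − 74 = 8.
So producers capture 8/44 = 2/11 of each unit of subsidy.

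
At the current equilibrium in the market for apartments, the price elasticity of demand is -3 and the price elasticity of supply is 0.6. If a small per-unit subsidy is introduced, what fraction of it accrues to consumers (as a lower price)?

For a small subsidy around the equilibrium, the benefit split depends on the relative slopes, which at a point are proportional to the elasticities.
Buyer share = εs/(εs + |εd|) = 0.6/(0.6 + 3) = 1/6; seller share = |εd|/(εs + |εd|) = 5/6.

Consumer share = 1/6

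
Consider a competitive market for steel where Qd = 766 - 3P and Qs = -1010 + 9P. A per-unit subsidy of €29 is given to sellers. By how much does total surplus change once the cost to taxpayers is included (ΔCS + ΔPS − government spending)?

Net change in total surplus = -€946.125

Pre-subsidy: 766 - 3P = -1010 + 9P gives P* = 148, Q* = 322.
With the subsidy, sellers receive Ps = Pb + 29 for each unit, where Pb is the price buyers pay.
Supply in terms of Pb becomes Qs = -1010 + 9(Pb + 29) = -749 + 9Pb. Setting this equal to demand: 766 - 3Pb = -749 + 9Pb, so Pb = 126.25.
Sellers receive Ps = 126.25 + 29 = 155.25; Q' = 766 − 3·126.25 = 387.25.
ΔCS = ½(322 + 387.25)(148 − 126.25) = 7713.09375; ΔPS = ½(322 + 387.25)(155.25 − 148) = 2571.03125.
Government spending = 29 × 387.25 = 11230.25.
Net change = 7713.09375 + 2571.03125 − 11230.25 = -946.125. The loss equals the DWL triangle ½·29·65.25.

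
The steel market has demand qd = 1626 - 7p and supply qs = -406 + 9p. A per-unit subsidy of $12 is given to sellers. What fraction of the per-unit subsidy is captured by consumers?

Pre-subsidy: 1626 - 7p = -406 + 9p gives p* = 127, q* = 737.
With the subsidy, sellers receive ps = pb + 12 for each unit, where pb is the price buyers pay.
Supply in terms of pb becomes qs = -406 + 9(pb + 12) = -298 + 9pb. Setting this equal to demand: 1626 - 7pb = -298 + 9pb, so pb = 120.25.
Sellers receive ps = 120.25 + 12 = 132.25; q' = 1626 − 7·120.25 = 784.25.
Buyers' price falls by p* − pb = 127 − 120.25 = 6.75; sellers' price rises by ps − p* = 132.25 − 127 = 5.25.
So consumers capture 6.75/12 = 0.5625 of each unit of subsidy.

Consumer share = 0.5625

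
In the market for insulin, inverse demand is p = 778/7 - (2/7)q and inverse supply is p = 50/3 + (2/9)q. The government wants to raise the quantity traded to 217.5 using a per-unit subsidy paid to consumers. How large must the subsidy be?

At q = 217.5, from the demand curve buyers pay pb = 778/7 − (2/7)·217.5 = 49; from the supply curve sellers need ps = 50/3 + (2/9)·217.5 = 65.
The subsidy must fill the gap: s = ps − pb = 65 − 49 = 16.

Required subsidy s = 16 per unit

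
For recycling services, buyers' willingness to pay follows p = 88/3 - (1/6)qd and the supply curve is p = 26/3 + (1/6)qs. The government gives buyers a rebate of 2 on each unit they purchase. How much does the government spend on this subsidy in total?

Government cost = 136

Pre-subsidy: 88/3 - (1/6)q = 26/3 + (1/6)q gives q* = 62 and p* = 19.
With the rebate, buyers effectively pay pb = ps − 2, where ps is the price sellers receive.
On the curves, pb = 88/3 - (1/6)q and ps = 26/3 + (1/6)q; the wedge ps − pb = 2 gives 26/3 + (1/6)q − (88/3 - (1/6)q) = 2, so q' = 68.
Then pb = 88/3 − (1/6)·68 = 18 and ps = 26/3 + (1/6)·68 = 20.
Government outlay = subsidy × quantity = 2 × 68 = 136.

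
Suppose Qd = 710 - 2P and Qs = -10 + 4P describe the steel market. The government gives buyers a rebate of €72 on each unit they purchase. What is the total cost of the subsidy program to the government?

Pre-subsidy: 710 - 2P = -10 + 4P gives P* = 120, Q* = 470.
With the rebate, buyers effectively pay Pb = Ps − 72, where Ps is the price sellers receive.
Demand in terms of Ps becomes Qd = 710 − 2(Ps − 72) = 854 - 2Ps. Setting this equal to supply: 854 - 2Ps = -10 + 4Ps, so Ps = 144.
Buyers pay Pb = 144 − 72 = 72; Q' = -10 + 4·144 = 566.
Government outlay = subsidy × quantity = 72 × 566 = 40752.

Government cost = €40752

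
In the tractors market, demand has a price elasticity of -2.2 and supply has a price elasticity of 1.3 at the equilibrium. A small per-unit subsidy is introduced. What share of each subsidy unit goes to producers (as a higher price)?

For a small subsidy around the equilibrium, the benefit split depends on the relative slopes, which at a point are proportional to the elasticities.
Buyer share = εs/(εs + |εd|) = 1.3/(1.3 + 2.2) = 13/35; seller share = |εd|/(εs + |εd|) = 22/35.
So producers capture 22/35 of the subsidy.

Producer share = 22/35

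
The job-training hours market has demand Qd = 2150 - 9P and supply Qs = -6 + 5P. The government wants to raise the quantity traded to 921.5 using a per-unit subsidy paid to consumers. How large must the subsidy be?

At Q = 921.5, invert demand for the buyer price: Pb = (2150 − 921.5)/9 = 136.5; invert supply for the seller price: Ps = (921.5 − (-6))/5 = 185.5.
The subsidy must fill the gap: s = Ps − Pb = 185.5 − 136.5 = 49.

Required subsidy s = 49 per unit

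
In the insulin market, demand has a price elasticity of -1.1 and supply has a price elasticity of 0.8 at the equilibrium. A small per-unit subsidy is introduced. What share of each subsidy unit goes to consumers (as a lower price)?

For a small subsidy around the equilibrium, the benefit split depends on the relative slopes, which at a point are proportional to the elasticities.
Buyer share = εs/(εs + |εd|) = 0.8/(0.8 + 1.1) = 8/19; seller share = |εd|/(εs + |εd|) = 11/19.

Consumer share = 8/19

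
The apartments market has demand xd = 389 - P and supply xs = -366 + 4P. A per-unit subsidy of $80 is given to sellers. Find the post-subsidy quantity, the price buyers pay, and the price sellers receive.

Pre-subsidy: 389 - P = -366 + 4P gives P* = 151, x* = 238.
With the subsidy, sellers receive Ps = Pb + 80 for each unit, where Pb is the price buyers pay.
Supply in terms of Pb becomes xs = -366 + 4(Pb + 80) = -46 + 4Pb. Setting this equal to demand: 389 - Pb = -46 + 4Pb, so Pb = 87.
Sellers receive Ps = 87 + 80 = 167; x' = 389 − 1·87 = 302.

x' = 302; buyers pay $87; sellers receive $167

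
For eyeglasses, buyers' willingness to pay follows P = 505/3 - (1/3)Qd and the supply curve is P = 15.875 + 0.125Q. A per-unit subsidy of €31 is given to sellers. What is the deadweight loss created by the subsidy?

Pre-subsidy: 505/3 - (1/3)Q = 15.875 + 0.125Q gives Q* = 3659/11 and P* = 632/11.
With the subsidy, sellers receive Ps = Pb + 31 for each unit, where Pb is the price buyers pay.
On the curves, Pb = 505/3 - (1/3)Q and Ps = 15.875 + 0.125Q; the wedge Ps − Pb = 31 gives 15.875 + 0.125Q − (505/3 - (1/3)Q) = 31, so Q' = 4403/11.
Then Pb = 505/3 − (1/3)·(4403/11) = 384/11 and Ps = 15.875 + 0.125·(4403/11) = 725/11.
The subsidy expands output by 4403/11 − 3659/11 = 744/11 past the efficient level; on those units the gap between marginal cost and willingness to pay runs from 0 up to 31.
DWL = ½ × 31 × 744/11 = 11532/11.

Deadweight loss = 11532/11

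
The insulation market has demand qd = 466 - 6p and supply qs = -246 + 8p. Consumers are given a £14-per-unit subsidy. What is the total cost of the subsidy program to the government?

Pre-subsidy: 466 - 6p = -246 + 8p gives p* = 356/7, q* = 1126/7.
With the rebate, buyers effectively pay pb = ps − 14, where ps is the price sellers receive.
Demand in terms of ps becomes qd = 466 − 6(ps − 14) = 550 - 6ps. Setting this equal to supply: 550 - 6ps = -246 + 8ps, so ps = 398/7.
Buyers pay pb = 398/7 − 14 = 300/7; q' = -246 + 8·(398/7) = 1462/7.
Government outlay = subsidy × quantity = 14 × 1462/7 = 2924.

Government cost = £2924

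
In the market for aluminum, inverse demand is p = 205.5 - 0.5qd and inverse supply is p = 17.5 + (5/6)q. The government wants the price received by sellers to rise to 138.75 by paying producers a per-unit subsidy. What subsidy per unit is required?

Required subsidy s = 6 per unit

At a seller price of 138.75, quantity supplied is -21 + 1.2·138.75 = 145.5.
Buyers absorb 145.5 only when they pay pb = 205.5 − 0.5·145.5 = 132.75.
s = ps − pb = 138.75 − 132.75 = 6.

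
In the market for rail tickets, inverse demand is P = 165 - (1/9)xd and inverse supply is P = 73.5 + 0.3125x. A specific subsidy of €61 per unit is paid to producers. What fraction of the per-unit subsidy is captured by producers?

Pre-subsidy: 165 - (1/9)x = 73.5 + 0.3125x gives x* = 216 and P* = 141.
With the subsidy, sellers receive Ps = Pb + 61 for each unit, where Pb is the price buyers pay.
On the curves, Pb = 165 - (1/9)x and Ps = 73.5 + 0.3125x; the wedge Ps − Pb = 61 gives 73.5 + 0.3125x − (165 - (1/9)x) = 61, so x' = 360.
Then Pb = 165 − (1/9)·360 = 125 and Ps = 73.5 + 0.3125·360 = 186.
Buyers' price falls by P* − Pb = 141 − 125 = 16; sellers' price rises by Ps − P* = 186 − 141 = 45.
So producers capture 45/61 = 45/61 of each unit of subsidy.

Producer share = 45/61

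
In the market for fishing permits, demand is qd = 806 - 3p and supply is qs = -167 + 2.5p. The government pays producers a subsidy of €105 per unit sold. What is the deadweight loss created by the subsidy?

Pre-subsidy: 806 - 3p = -167 + 2.5p gives p* = 1946/11, q* = 3028/11.
With the subsidy, sellers receive ps = pb + 105 for each unit, where pb is the price buyers pay.
Supply in terms of pb becomes qs = -167 + 2.5(pb + 105) = 95.5 + 2.5pb. Setting this equal to demand: 806 - 3pb = 95.5 + 2.5pb, so pb = 1421/11.
Sellers receive ps = 1421/11 + 105 = 2576/11; q' = 806 − 3·(1421/11) = 4603/11.
The subsidy expands output by 4603/11 − 3028/11 = 1575/11 past the efficient level; on those units the gap between marginal cost and willingness to pay runs from 0 up to 105.
DWL = ½ × 105 × 1575/11 = 165375/22.

Deadweight loss = 165375/22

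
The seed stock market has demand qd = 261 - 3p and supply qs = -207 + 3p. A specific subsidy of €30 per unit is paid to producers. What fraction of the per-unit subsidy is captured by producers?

Pre-subsidy: 261 - 3p = -207 + 3p gives p* = 78, q* = 27.
With the subsidy, sellers receive ps = pb + 30 for each unit, where pb is the price buyers pay.
Supply in terms of pb becomes qs = -207 + 3(pb + 30) = -117 + 3pb. Setting this equal to demand: 261 - 3pb = -117 + 3pb, so pb = 63.
Sellers receive ps = 63 + 30 = 93; q' = 261 − 3·63 = 72.
Buyers' price falls by p* − pb = 78 − 63 = 15; sellers' price rises by ps − p* = 93 − 78 = 15.
So producers capture 15/30 = 0.5 of each unit of subsidy.

Producer share = 0.5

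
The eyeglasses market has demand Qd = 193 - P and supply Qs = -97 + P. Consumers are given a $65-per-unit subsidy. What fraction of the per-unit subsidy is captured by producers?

Pre-subsidy: 193 - P = -97 + P gives P* = 145, Q* = 48.
With the rebate, buyers effectively pay Pb = Ps − 65, where Ps is the price sellers receive.
Demand in terms of Ps becomes Qd = 193 − 1(Ps − 65) = 258 - Ps. Setting this equal to supply: 258 - Ps = -97 + Ps, so Ps = 177.5.
Buyers pay Pb = 177.5 − 65 = 112.5; Q' = -97 + 1·177.5 = 80.5.
Buyers' price falls by P* − Pb = 145 − 112.5 = 32.5; sellers' price rises by Ps − P* = 177.5 − 145 = 32.5.
So producers capture 32.5/65 = 0.5 of each unit of subsidy.

Producer share = 0.5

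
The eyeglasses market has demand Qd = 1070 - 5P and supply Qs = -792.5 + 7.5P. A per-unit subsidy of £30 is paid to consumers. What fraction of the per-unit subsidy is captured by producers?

Pre-subsidy: 1070 - 5P = -792.5 + 7.5P gives P* = 149, Q* = 325.
With the rebate, buyers effectively pay Pb = Ps − 30, where Ps is the price sellers receive.
Demand in terms of Ps becomes Qd = 1070 − 5(Ps − 30) = 1220 - 5Ps. Setting this equal to supply: 1220 - 5Ps = -792.5 + 7.5Ps, so Ps = 161.
Buyers pay Pb = 161 − 30 = 131; Q' = -792.5 + 7.5·161 = 415.
Buyers' price falls by P* − Pb = 149 − 131 = 18; sellers' price rises by Ps − P* = 161 − 149 = 12.
So producers capture 12/30 = 0.4 of each unit of subsidy.

Producer share = 0.4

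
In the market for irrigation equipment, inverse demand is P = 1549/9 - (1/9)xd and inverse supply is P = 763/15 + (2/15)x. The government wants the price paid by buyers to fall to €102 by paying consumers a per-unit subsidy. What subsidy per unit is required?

At a buyer price of 102, quantity demanded is 1549 − 9·102 = 631.
Sellers supply 631 only when they receive Ps = 763/15 + (2/15)·631 = 135.
s = Ps − Pb = 135 − 102 = 33.

Required subsidy s = €33 per unit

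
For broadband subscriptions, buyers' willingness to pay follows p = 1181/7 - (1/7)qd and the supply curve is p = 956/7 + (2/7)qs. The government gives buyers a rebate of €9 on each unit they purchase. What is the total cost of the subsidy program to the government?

Pre-subsidy: 1181/7 - (1/7)q = 956/7 + (2/7)q gives q* = 75 and p* = 158.
With the rebate, buyers effectively pay pb = ps − 9, where ps is the price sellers receive.
On the curves, pb = 1181/7 - (1/7)q and ps = 956/7 + (2/7)q; the wedge ps − pb = 9 gives 956/7 + (2/7)q − (1181/7 - (1/7)q) = 9, so q' = 96.
Then pb = 1181/7 − (1/7)·96 = 155 and ps = 956/7 + (2/7)·96 = 164.
Government outlay = subsidy × quantity = 9 × 96 = 864.

Government cost = €864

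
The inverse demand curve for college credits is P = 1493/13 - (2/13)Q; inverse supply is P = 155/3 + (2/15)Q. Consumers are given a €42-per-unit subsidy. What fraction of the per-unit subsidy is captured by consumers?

Consumer share = 15/28

Pre-subsidy: 1493/13 - (2/13)Q = 155/3 + (2/15)Q gives Q* = 220 and P* = 81.
With the rebate, buyers effectively pay Pb = Ps − 42, where Ps is the price sellers receive.
On the curves, Pb = 1493/13 - (2/13)Q and Ps = 155/3 + (2/15)Q; the wedge Ps − Pb = 42 gives 155/3 + (2/15)Q − (1493/13 - (2/13)Q) = 42, so Q' = 366.25.
Then Pb = 1493/13 − (2/13)·366.25 = 58.5 and Ps = 155/3 + (2/15)·366.25 = 100.5.
Buyers' price falls by P* − Pb = 81 − 58.5 = 22.5; sellers' price rises by Ps − P* = 100.5 − 81 = 19.5.
So consumers capture 22.5/42 = 15/28 of each unit of subsidy.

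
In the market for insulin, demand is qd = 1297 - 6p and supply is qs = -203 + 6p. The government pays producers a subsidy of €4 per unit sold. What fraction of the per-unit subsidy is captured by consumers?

Consumer share = 0.5

Pre-subsidy: 1297 - 6p = -203 + 6p gives p* = 125, q* = 547.
With the subsidy, sellers receive ps = pb + 4 for each unit, where pb is the price buyers pay.
Supply in terms of pb becomes qs = -203 + 6(pb + 4) = -179 + 6pb. Setting this equal to demand: 1297 - 6pb = -179 + 6pb, so pb = 123.
Sellers receive ps = 123 + 4 = 127; q' = 1297 − 6·123 = 559.
Buyers' price falls by p* − pb = 125 − 123 = 2; sellers' price rises by ps − p* = 127 − 125 = 2.
So consumers capture 2/4 = 0.5 of each unit of subsidy.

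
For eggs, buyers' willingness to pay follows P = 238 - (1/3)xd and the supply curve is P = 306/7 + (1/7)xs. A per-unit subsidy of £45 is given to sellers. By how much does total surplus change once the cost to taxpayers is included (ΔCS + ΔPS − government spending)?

Pre-subsidy: 238 - (1/3)x = 306/7 + (1/7)x gives x* = 408 and P* = 102.
With the subsidy, sellers receive Ps = Pb + 45 for each unit, where Pb is the price buyers pay.
On the curves, Pb = 238 - (1/3)x and Ps = 306/7 + (1/7)x; the wedge Ps − Pb = 45 gives 306/7 + (1/7)x − (238 - (1/3)x) = 45, so x' = 502.5.
Then Pb = 238 − (1/3)·502.5 = 70.5 and Ps = 306/7 + (1/7)·502.5 = 115.5.
ΔCS = ½(408 + 502.5)(102 − 70.5) = 14340.375; ΔPS = ½(408 + 502.5)(115.5 − 102) = 6145.875.
Government spending = 45 × 502.5 = 22612.5.
Net change = 14340.375 + 6145.875 − 22612.5 = -2126.25. The loss equals the DWL triangle ½·45·94.5.

Net change in total surplus = -£2126.25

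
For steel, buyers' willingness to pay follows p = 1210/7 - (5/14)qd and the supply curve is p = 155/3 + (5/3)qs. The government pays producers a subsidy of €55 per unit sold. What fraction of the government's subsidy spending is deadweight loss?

DWL / government spending = 231/1480

Pre-subsidy: 1210/7 - (5/14)q = 155/3 + (5/3)q gives q* = 1018/17 and p* = 2575/17.
With the subsidy, sellers receive ps = pb + 55 for each unit, where pb is the price buyers pay.
On the curves, pb = 1210/7 - (5/14)q and ps = 155/3 + (5/3)q; the wedge ps − pb = 55 gives 155/3 + (5/3)q − (1210/7 - (5/14)q) = 55, so q' = 1480/17.
Then pb = 1210/7 − (5/14)·(1480/17) = 2410/17 and ps = 155/3 + (5/3)·(1480/17) = 3345/17.
ΔCS = ½(1018/17 + 1480/17)(2575/17 − 2410/17) = 206085/289; ΔPS = ½(1018/17 + 1480/17)(3345/17 − 2575/17) = 961730/289.
Government spending = 55 × 1480/17 = 81400/17.
DWL = ½ × 55 × (1480/17 − 1018/17) = 12705/17; fraction = (12705/17) / (81400/17) = 231/1480.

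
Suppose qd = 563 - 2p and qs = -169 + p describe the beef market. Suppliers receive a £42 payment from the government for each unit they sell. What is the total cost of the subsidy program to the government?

Government cost = £4326

Pre-subsidy: 563 - 2p = -169 + p gives p* = 244, q* = 75.
With the subsidy, sellers receive ps = pb + 42 for each unit, where pb is the price buyers pay.
Supply in terms of pb becomes qs = -169 + 1(pb + 42) = -127 + pb. Setting this equal to demand: 563 - 2pb = -127 + pb, so pb = 230.
Sellers receive ps = 230 + 42 = 272; q' = 563 − 2·230 = 103.
Government outlay = subsidy × quantity = 42 × 103 = 4326.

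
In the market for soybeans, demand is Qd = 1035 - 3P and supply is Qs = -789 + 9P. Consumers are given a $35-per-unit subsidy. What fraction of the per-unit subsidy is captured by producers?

Producer share = 0.25

Pre-subsidy: 1035 - 3P = -789 + 9P gives P* = 152, Q* = 579.
With the rebate, buyers effectively pay Pb = Ps − 35, where Ps is the price sellers receive.
Demand in terms of Ps becomes Qd = 1035 − 3(Ps − 35) = 1140 - 3Ps. Setting this equal to supply: 1140 - 3Ps = -789 + 9Ps, so Ps = 160.75.
Buyers pay Pb = 160.75 − 35 = 125.75; Q' = -789 + 9·160.75 = 657.75.
Buyers' price falls by P* − Pb = 152 − 125.75 = 26.25; sellers' price rises by Ps − P* = 160.75 − 152 = 8.75.
So producers capture 8.75/35 = 0.25 of each unit of subsidy.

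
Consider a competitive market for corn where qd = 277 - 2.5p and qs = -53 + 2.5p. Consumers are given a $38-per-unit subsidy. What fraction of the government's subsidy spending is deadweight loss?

DWL / government spending = 95/638

Pre-subsidy: 277 - 2.5p = -53 + 2.5p gives p* = 66, q* = 112.
With the rebate, buyers effectively pay pb = ps − 38, where ps is the price sellers receive.
Demand in terms of ps becomes qd = 277 − 2.5(ps − 38) = 372 - 2.5ps. Setting this equal to supply: 372 - 2.5ps = -53 + 2.5ps, so ps = 85.
Buyers pay pb = 85 − 38 = 47; q' = -53 + 2.5·85 = 159.5.
ΔCS = ½(112 + 159.5)(66 − 47) = 2579.25; ΔPS = ½(112 + 159.5)(85 − 66) = 2579.25.
Government spending = 38 × 159.5 = 6061.
DWL = ½ × 38 × (159.5 − 112) = 902.5; fraction = 902.5 / 6061 = 95/638.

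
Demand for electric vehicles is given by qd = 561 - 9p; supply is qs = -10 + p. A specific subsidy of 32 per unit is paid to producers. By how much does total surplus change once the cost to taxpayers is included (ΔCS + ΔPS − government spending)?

Net change in total surplus = -460.8

Pre-subsidy: 561 - 9p = -10 + p gives p* = 57.1, q* = 47.1.
With the subsidy, sellers receive ps = pb + 32 for each unit, where pb is the price buyers pay.
Supply in terms of pb becomes qs = -10 + 1(pb + 32) = 22 + pb. Setting this equal to demand: 561 - 9pb = 22 + pb, so pb = 53.9.
Sellers receive ps = 53.9 + 32 = 85.9; q' = 561 − 9·53.9 = 75.9.
ΔCS = ½(47.1 + 75.9)(57.1 − 53.9) = 196.8; ΔPS = ½(47.1 + 75.9)(85.9 − 57.1) = 1771.2.
Government spending = 32 × 75.9 = 2428.8.
Net change = 196.8 + 1771.2 − 2428.8 = -460.8. The loss equals the DWL triangle ½·32·28.8.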